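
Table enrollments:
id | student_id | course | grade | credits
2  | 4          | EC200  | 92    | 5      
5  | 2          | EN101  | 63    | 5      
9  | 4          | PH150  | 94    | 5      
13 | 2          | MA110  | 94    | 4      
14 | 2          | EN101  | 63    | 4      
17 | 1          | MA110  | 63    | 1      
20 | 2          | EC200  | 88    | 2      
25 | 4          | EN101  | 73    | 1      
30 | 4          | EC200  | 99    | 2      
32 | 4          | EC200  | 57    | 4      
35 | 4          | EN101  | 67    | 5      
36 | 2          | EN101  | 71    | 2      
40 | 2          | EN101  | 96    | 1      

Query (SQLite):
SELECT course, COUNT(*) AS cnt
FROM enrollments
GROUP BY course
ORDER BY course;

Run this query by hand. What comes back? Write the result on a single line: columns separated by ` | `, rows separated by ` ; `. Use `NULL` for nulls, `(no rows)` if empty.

EC200 | 4 ; EN101 | 6 ; MA110 | 2 ; PH150 | 1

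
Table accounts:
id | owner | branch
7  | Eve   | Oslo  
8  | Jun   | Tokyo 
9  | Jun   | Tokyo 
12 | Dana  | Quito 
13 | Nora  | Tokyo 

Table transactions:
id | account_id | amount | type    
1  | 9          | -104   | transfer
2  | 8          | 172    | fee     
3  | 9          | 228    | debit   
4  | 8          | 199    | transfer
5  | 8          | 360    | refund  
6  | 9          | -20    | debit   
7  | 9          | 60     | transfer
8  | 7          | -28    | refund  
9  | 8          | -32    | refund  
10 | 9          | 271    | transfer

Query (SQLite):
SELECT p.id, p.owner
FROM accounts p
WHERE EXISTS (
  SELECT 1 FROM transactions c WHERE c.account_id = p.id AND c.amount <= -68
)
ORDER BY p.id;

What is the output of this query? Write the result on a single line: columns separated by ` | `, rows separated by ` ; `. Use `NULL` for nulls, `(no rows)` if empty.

For each accounts row, check whether any transactions with matching account_id has amount <= -68.
Keep rows where that is true.

9 | Jun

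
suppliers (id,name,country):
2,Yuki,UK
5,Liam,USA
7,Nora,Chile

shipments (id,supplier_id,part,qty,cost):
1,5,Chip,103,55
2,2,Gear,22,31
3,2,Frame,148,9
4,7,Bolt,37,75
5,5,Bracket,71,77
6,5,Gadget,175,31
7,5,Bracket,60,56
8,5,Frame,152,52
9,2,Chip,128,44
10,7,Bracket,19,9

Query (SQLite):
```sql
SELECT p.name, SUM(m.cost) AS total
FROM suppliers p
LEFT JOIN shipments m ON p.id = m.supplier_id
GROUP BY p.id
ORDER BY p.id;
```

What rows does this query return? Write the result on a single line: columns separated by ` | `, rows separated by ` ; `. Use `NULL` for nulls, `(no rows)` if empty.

Yuki | 84 ; Liam | 271 ; Nora | 84

LEFT JOIN keeps every suppliers row; unmatched ones get NULL for shipments columns.
Group by suppliers.id and compute SUM(m.cost). SUM over an all-NULL group is NULL.
  2: ids {2, 3, 9} → SUM(m.cost)=84
  5: ids {1, 5, 6, 7, 8} → SUM(m.cost)=271
  7: ids {4, 10} → SUM(m.cost)=84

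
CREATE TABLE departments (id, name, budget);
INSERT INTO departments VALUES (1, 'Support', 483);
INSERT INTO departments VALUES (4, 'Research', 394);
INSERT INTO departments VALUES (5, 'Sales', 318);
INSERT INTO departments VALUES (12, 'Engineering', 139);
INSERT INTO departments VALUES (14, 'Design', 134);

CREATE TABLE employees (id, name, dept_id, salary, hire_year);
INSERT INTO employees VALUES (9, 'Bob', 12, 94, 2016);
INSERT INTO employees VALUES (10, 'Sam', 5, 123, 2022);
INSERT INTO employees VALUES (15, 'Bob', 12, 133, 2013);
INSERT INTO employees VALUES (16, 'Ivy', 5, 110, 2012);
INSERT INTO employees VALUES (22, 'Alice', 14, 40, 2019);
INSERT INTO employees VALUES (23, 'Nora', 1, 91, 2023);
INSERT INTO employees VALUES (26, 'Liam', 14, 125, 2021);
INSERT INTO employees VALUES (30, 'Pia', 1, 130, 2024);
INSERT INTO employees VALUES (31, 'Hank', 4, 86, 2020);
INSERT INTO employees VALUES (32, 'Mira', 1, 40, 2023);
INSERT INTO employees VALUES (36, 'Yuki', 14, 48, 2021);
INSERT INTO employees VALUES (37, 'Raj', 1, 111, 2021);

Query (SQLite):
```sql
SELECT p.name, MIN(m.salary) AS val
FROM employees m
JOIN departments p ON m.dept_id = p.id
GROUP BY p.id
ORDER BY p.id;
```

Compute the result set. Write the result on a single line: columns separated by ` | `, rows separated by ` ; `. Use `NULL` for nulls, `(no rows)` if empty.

Support | 40 ; Research | 86 ; Sales | 110 ; Engineering | 94 ; Design | 40

Join each employees row to its departments via dept_id.
Group joined rows by departments.id; compute MIN(m.salary) per group.
  1: ids {23, 30, 32, 37} → MIN(m.salary)=40
  4: ids {31} → MIN(m.salary)=86
  5: ids {10, 16} → MIN(m.salary)=110
  12: ids {9, 15} → MIN(m.salary)=94
  14: ids {22, 26, 36} → MIN(m.salary)=40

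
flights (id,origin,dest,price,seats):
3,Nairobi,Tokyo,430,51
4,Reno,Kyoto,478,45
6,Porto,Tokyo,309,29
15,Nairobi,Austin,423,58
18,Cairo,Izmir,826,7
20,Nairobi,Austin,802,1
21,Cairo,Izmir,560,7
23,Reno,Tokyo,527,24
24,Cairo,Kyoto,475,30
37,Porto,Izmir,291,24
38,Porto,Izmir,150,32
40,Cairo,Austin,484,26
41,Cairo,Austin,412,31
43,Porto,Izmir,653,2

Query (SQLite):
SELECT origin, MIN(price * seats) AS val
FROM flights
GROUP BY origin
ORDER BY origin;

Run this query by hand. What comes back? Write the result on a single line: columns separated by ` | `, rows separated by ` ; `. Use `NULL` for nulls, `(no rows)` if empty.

Cairo | 3920 ; Nairobi | 802 ; Porto | 1306 ; Reno | 12648

For each row compute price * seats.
Group by origin; take MIN of the expression per group.
  Cairo: ids {18, 21, 24, 40, 41} → MIN(price * seats)=3920
  Nairobi: ids {3, 15, 20} → MIN(price * seats)=802
  Porto: ids {6, 37, 38, 43} → MIN(price * seats)=1306
  Reno: ids {4, 23} → MIN(price * seats)=12648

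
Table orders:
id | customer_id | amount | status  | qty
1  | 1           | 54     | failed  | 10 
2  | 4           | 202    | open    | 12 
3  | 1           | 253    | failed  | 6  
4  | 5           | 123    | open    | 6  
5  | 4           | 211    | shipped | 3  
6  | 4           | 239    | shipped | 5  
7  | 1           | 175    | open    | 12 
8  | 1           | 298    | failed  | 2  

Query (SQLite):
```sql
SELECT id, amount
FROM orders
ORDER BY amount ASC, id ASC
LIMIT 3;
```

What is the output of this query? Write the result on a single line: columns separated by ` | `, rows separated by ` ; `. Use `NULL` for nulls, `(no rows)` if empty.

Sort by amount asc, tiebreak id asc: (54, id=1), (123, id=4), (175, id=7), (202, id=2), (211, id=5), (239, id=6) …. Take first 3.

1 | 54 ; 4 | 123 ; 7 | 175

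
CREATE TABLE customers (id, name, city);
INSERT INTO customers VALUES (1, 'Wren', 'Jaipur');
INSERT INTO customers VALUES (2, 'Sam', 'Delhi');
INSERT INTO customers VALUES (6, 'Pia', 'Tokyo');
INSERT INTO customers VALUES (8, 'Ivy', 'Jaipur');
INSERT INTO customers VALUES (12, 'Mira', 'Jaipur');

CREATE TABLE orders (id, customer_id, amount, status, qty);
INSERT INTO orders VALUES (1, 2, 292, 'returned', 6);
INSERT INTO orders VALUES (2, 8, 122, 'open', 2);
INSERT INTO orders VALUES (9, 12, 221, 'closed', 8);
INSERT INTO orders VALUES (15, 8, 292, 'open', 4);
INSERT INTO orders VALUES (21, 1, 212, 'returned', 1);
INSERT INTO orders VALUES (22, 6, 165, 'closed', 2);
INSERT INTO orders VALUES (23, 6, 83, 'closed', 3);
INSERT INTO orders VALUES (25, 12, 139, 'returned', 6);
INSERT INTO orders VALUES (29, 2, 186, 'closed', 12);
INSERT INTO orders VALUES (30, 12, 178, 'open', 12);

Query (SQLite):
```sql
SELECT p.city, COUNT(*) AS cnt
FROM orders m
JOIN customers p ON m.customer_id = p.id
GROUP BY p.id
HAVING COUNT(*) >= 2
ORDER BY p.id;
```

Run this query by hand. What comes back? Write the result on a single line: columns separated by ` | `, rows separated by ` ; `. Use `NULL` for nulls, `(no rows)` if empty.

Delhi | 2 ; Tokyo | 2 ; Jaipur | 2 ; Jaipur | 3

Join each orders row to its customers via customer_id.
Group joined rows by customers.id; compute COUNT(*) per group.
HAVING: keep groups with count ≥ 2.
  1: ids {21} → COUNT(*)=1
  2: ids {1, 29} → COUNT(*)=2
  6: ids {22, 23} → COUNT(*)=2
  8: ids {2, 15} → COUNT(*)=2
  12: ids {9, 25, 30} → COUNT(*)=3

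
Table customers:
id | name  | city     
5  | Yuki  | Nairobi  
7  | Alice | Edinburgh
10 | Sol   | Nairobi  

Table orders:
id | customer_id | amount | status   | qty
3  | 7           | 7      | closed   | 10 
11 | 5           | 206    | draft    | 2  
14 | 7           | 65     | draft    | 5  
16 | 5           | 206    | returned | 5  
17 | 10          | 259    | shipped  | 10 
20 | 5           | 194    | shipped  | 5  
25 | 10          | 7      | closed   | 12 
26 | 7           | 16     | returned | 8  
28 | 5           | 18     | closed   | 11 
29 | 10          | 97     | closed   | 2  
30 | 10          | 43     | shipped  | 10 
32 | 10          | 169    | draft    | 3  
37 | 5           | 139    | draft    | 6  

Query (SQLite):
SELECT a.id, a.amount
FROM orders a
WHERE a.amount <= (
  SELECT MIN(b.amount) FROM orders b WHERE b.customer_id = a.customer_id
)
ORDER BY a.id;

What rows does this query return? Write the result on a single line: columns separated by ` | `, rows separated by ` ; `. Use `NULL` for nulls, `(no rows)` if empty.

3 | 7 ; 25 | 7 ; 28 | 18

For each orders row a, compute MIN(amount) over rows sharing a.customer_id.
Keep row a if a.amount <= that per-group MIN.
  customer_id=5: MIN(amount) = 18
  customer_id=7: MIN(amount) = 7
  customer_id=10: MIN(amount) = 7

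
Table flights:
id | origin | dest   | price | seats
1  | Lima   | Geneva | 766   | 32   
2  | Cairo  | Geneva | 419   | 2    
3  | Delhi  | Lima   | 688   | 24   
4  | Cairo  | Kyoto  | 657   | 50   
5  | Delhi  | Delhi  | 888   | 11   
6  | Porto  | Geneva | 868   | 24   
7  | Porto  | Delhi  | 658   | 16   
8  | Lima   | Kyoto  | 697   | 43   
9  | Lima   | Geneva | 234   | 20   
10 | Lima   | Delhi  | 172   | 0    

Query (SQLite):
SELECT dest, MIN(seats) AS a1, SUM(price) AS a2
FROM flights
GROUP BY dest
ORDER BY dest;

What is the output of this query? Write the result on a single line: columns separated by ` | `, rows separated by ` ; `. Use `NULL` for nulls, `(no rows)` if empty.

Group flights by dest.
Per group compute: MIN(seats), SUM(price).
  Delhi: ids {5, 7, 10} → MIN(seats)=0, SUM(price)=1718
  Geneva: ids {1, 2, 6, 9} → MIN(seats)=2, SUM(price)=2287
  Kyoto: ids {4, 8} → MIN(seats)=43, SUM(price)=1354
  Lima: ids {3} → MIN(seats)=24, SUM(price)=688

Delhi | 0 | 1718 ; Geneva | 2 | 2287 ; Kyoto | 43 | 1354 ; Lima | 24 | 688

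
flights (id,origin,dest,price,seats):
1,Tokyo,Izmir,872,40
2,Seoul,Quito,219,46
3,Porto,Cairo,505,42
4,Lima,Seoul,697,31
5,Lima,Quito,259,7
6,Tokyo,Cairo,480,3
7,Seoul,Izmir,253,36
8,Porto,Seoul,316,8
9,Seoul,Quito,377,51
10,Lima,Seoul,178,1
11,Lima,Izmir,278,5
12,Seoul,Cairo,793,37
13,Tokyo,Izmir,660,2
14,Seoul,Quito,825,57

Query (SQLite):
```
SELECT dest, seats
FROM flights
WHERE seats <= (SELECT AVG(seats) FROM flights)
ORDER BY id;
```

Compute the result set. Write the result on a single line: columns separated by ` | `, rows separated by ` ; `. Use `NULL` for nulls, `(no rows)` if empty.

Quito | 7 ; Cairo | 3 ; Seoul | 8 ; Seoul | 1 ; Izmir | 5 ; Izmir | 2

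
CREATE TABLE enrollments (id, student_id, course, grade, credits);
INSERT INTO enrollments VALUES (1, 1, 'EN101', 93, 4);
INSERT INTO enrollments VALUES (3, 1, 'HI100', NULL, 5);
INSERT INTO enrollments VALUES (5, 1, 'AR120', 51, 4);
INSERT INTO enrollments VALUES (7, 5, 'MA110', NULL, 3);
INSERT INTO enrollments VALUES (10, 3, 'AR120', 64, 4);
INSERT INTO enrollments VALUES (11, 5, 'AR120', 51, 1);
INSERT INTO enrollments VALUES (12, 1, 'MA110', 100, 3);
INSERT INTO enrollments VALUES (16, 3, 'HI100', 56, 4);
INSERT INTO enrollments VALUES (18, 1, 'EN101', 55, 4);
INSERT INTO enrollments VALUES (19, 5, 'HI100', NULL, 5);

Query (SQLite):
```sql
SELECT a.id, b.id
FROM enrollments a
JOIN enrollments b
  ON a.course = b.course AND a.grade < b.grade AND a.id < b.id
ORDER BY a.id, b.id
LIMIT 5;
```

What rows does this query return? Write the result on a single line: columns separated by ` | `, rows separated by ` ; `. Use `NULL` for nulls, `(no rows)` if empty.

Pairs (a,b) with same course, a.grade < b.grade, a.id < b.id.
course groups: AR120:{5,10,11} EN101:{1,18} HI100:{3,16,19} MA110:{7,12}
Ordered by (a.id, b.id); first 5.

5 | 10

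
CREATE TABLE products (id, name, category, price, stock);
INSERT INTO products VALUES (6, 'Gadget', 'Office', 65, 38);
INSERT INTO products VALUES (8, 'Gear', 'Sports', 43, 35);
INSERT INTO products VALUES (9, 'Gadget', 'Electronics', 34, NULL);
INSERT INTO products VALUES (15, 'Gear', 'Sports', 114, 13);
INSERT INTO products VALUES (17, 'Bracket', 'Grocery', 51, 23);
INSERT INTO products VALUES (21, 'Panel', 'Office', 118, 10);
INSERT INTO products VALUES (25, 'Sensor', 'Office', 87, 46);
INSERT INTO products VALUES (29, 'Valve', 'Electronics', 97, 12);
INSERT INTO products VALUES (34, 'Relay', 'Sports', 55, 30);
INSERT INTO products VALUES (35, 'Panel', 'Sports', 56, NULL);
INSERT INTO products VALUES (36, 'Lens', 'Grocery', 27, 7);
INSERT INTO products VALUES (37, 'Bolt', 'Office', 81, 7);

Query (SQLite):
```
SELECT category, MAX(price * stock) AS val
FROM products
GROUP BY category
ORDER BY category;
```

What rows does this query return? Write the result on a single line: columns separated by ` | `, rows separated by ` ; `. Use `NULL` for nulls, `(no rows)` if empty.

Electronics | 1164 ; Grocery | 1173 ; Office | 4002 ; Sports | 1650

For each row compute price * stock.
Group by category; take MAX of the expression per group.
  Electronics: ids {9, 29} → MAX(price * stock)=1164
  Grocery: ids {17, 36} → MAX(price * stock)=1173
  Office: ids {6, 21, 25, 37} → MAX(price * stock)=4002
  Sports: ids {8, 15, 34, 35} → MAX(price * stock)=1650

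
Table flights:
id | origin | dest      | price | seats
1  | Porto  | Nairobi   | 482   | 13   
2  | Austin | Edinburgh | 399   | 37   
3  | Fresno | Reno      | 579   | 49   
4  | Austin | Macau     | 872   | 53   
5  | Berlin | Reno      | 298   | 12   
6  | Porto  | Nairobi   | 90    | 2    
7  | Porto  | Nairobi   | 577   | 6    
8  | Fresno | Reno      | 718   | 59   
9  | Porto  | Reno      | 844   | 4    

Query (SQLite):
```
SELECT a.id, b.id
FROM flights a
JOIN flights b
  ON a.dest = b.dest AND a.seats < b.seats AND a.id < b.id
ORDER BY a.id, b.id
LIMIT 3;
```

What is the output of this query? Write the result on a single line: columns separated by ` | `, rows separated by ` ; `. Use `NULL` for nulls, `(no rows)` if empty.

Pairs (a,b) with same dest, a.seats < b.seats, a.id < b.id.
dest groups: Edinburgh:{2} Macau:{4} Nairobi:{1,6,7} Reno:{3,5,8,9}
Ordered by (a.id, b.id); first 3.

3 | 8 ; 5 | 8 ; 6 | 7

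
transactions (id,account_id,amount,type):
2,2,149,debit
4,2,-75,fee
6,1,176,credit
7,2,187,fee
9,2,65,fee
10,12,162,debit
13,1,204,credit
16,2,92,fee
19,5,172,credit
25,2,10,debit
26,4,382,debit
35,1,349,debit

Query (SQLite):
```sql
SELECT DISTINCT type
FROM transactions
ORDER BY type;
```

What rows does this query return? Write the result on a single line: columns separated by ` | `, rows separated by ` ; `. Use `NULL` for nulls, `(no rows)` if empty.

credit ; debit ; fee

Collect distinct type values from transactions.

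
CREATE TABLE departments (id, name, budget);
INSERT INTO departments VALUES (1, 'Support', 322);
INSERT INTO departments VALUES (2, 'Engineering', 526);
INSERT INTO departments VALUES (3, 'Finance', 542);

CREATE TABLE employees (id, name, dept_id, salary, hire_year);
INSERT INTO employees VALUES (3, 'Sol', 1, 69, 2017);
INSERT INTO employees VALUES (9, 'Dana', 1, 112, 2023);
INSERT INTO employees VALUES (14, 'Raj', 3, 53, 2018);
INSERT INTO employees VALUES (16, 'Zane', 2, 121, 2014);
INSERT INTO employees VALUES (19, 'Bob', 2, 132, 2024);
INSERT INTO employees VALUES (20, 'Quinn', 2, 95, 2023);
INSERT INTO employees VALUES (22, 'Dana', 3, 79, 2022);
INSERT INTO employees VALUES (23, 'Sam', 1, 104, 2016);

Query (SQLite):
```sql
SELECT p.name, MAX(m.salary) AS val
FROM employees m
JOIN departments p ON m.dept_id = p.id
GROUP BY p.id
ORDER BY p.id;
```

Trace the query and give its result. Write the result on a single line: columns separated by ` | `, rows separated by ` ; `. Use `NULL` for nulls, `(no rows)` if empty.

Join each employees row to its departments via dept_id.
Group joined rows by departments.id; compute MAX(m.salary) per group.
  1: ids {3, 9, 23} → MAX(m.salary)=112
  2: ids {16, 19, 20} → MAX(m.salary)=132
  3: ids {14, 22} → MAX(m.salary)=79

Support | 112 ; Engineering | 132 ; Finance | 79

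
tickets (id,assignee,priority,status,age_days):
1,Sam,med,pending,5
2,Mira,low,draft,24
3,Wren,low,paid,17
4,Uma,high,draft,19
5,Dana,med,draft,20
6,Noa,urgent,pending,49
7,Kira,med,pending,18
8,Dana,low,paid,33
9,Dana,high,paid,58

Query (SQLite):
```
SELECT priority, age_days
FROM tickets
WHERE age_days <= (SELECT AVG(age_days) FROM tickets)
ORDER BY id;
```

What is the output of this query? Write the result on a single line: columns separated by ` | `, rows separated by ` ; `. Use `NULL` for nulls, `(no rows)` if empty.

med | 5 ; low | 24 ; low | 17 ; high | 19 ; med | 20 ; med | 18

Scalar subquery: AVG(age_days) over all tickets rows = 27.0.
Keep rows where age_days <= that value.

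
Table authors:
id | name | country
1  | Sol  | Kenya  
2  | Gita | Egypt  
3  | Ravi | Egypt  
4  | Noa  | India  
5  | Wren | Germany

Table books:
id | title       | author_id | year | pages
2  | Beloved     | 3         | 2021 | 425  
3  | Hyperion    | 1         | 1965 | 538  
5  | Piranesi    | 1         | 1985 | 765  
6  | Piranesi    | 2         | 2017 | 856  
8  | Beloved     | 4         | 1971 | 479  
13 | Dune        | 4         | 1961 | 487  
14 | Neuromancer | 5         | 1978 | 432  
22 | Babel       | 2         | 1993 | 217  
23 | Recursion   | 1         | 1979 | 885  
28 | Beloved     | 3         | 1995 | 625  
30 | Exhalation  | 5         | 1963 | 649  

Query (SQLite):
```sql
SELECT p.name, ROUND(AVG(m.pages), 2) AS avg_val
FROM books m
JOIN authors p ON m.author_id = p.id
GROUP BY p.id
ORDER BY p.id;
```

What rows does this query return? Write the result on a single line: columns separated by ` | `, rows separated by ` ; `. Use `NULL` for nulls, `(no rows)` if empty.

Sol | 729.33 ; Gita | 536.5 ; Ravi | 525 ; Noa | 483 ; Wren | 540.5

Join each books row to its authors via author_id.
Group joined rows by authors.id; compute ROUND(AVG(m.pages), 2) per group.
  1: ids {3, 5, 23} → ROUND(AVG(m.pages), 2)=729.33
  2: ids {6, 22} → ROUND(AVG(m.pages), 2)=536.5
  3: ids {2, 28} → ROUND(AVG(m.pages), 2)=525
  4: ids {8, 13} → ROUND(AVG(m.pages), 2)=483
  5: ids {14, 30} → ROUND(AVG(m.pages), 2)=540.5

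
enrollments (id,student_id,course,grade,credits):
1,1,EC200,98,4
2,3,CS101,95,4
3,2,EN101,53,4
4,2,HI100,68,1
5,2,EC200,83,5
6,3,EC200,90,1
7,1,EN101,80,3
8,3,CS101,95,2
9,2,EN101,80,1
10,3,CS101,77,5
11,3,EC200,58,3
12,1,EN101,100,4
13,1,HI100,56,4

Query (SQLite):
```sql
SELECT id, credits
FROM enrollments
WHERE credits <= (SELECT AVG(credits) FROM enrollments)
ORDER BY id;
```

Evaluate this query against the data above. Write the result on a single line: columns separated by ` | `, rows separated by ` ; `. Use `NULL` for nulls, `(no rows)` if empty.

4 | 1 ; 6 | 1 ; 7 | 3 ; 8 | 2 ; 9 | 1 ; 11 | 3

Scalar subquery: AVG(credits) over all enrollments rows = 3.153846 (≈; comparison uses full precision).
Keep rows where credits <= that value.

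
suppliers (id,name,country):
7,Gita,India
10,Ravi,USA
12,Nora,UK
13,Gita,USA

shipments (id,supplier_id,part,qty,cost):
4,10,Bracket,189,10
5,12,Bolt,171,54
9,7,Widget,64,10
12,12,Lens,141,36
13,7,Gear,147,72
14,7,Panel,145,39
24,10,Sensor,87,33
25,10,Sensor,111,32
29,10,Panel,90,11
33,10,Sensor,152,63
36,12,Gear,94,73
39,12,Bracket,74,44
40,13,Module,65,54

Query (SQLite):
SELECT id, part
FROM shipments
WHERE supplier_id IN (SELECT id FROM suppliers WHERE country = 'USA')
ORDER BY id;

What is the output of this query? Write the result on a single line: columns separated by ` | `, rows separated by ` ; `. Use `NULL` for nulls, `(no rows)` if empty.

Inner query: suppliers.id where country = 'USA'.
Outer: keep shipments rows whose supplier_id is in that set.
Inner query → {10, 13}

4 | Bracket ; 24 | Sensor ; 25 | Sensor ; 29 | Panel ; 33 | Sensor ; 40 | Module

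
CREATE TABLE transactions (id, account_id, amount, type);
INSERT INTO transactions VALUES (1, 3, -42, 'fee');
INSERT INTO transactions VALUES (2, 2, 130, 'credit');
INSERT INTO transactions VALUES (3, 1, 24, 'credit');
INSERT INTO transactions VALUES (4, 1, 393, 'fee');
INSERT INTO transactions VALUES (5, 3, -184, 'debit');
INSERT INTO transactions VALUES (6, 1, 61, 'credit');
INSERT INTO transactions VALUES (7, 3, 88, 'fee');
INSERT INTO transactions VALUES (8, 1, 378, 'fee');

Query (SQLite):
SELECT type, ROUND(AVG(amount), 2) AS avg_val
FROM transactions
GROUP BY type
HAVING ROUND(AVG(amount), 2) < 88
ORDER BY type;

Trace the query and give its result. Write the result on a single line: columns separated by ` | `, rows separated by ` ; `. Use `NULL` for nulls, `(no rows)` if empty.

credit | 71.67 ; debit | -184

Partition transactions by type; compute ROUND(AVG(amount), 2) within each group.
HAVING: keep groups where ROUND(AVG(amount), 2) < 88.
  credit: ids {2, 3, 6} → ROUND(AVG(amount), 2)=71.67
  debit: ids {5} → ROUND(AVG(amount), 2)=-184
  fee: ids {1, 4, 7, 8} → ROUND(AVG(amount), 2)=204.25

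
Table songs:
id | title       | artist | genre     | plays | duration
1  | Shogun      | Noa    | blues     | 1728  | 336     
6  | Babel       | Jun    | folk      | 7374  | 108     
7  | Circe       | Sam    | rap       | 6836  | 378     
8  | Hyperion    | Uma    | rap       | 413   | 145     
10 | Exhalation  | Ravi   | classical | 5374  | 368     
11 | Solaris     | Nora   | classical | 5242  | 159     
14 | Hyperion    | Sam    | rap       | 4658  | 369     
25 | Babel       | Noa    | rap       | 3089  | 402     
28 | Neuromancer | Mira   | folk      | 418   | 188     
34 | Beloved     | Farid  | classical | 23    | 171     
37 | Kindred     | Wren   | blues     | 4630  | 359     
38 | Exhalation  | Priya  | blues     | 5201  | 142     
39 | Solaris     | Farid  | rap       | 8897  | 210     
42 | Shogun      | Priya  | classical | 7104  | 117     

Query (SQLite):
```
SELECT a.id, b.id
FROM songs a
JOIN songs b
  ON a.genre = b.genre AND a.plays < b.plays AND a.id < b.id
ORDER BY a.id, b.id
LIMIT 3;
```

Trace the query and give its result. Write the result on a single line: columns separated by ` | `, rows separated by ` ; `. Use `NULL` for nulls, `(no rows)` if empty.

1 | 37 ; 1 | 38 ; 7 | 39

Pairs (a,b) with same genre, a.plays < b.plays, a.id < b.id.
genre groups: blues:{1,37,38} classical:{10,11,34,42} folk:{6,28} rap:{7,8,14,25,39}
Ordered by (a.id, b.id); first 3.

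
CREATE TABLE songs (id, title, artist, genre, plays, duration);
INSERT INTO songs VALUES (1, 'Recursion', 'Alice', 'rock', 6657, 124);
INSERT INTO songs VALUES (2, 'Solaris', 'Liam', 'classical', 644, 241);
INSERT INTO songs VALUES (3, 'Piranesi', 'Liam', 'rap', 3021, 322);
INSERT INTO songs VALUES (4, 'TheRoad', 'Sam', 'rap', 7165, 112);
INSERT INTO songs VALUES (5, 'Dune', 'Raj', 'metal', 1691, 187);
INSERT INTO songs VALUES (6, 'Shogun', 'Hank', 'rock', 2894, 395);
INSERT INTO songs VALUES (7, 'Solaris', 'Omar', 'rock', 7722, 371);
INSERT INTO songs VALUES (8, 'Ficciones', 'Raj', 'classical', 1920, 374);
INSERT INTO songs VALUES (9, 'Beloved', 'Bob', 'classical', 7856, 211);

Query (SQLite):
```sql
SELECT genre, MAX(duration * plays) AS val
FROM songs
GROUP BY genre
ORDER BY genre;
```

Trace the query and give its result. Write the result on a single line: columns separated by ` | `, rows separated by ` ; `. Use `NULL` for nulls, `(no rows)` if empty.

For each row compute duration * plays.
Group by genre; take MAX of the expression per group.
  classical: ids {2, 8, 9} → MAX(duration * plays)=1657616
  metal: ids {5} → MAX(duration * plays)=316217
  rap: ids {3, 4} → MAX(duration * plays)=972762
  rock: ids {1, 6, 7} → MAX(duration * plays)=2864862

classical | 1657616 ; metal | 316217 ; rap | 972762 ; rock | 2864862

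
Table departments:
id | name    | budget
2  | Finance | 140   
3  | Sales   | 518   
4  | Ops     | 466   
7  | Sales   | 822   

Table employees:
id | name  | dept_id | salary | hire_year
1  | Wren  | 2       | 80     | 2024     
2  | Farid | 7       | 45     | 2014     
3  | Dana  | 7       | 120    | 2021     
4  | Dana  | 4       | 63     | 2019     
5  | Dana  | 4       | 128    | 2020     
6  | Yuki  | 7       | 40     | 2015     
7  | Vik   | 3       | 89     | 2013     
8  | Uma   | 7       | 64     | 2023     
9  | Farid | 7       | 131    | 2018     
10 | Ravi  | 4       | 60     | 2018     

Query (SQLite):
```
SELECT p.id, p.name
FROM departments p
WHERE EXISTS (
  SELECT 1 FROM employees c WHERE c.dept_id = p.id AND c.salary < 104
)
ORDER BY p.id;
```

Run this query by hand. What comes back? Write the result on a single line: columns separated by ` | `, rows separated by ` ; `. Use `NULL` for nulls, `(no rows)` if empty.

2 | Finance ; 3 | Sales ; 4 | Ops ; 7 | Sales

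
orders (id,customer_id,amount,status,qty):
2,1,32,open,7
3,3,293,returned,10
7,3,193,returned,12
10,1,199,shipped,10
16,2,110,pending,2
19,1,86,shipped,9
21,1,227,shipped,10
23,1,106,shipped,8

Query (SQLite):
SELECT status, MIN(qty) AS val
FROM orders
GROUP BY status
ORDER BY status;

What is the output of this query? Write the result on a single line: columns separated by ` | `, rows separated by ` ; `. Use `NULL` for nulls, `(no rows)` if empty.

Partition orders by status; compute MIN(qty) within each group.
  open: ids {2} → MIN(qty)=7
  pending: ids {16} → MIN(qty)=2
  returned: ids {3, 7} → MIN(qty)=10
  shipped: ids {10, 19, 21, 23} → MIN(qty)=8

open | 7 ; pending | 2 ; returned | 10 ; shipped | 8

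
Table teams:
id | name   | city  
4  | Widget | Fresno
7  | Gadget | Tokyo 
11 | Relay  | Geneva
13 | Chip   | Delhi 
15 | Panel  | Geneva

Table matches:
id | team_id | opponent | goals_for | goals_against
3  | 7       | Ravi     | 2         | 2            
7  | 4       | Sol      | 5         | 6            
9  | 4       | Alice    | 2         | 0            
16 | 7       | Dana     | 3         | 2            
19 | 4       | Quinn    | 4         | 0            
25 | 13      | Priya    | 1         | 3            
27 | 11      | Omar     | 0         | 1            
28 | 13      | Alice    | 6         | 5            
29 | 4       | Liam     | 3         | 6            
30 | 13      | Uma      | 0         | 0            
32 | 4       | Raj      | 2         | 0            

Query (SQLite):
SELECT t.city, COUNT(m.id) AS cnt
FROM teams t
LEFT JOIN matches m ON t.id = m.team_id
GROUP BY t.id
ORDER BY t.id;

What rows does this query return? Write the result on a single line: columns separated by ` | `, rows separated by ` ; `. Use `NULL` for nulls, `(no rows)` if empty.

Fresno | 5 ; Tokyo | 2 ; Geneva | 1 ; Delhi | 3 ; Geneva | 0

LEFT JOIN keeps every teams row; unmatched ones get NULL for matches columns.
Group by teams.id and compute COUNT(m.id). COUNT(col) of an all-NULL group is 0.
  4: ids {7, 9, 19, 29, 32} → COUNT(m.id)=5
  7: ids {3, 16} → COUNT(m.id)=2
  11: ids {27} → COUNT(m.id)=1
  13: ids {25, 28, 30} → COUNT(m.id)=3
  15: ids {—} → COUNT(m.id)=0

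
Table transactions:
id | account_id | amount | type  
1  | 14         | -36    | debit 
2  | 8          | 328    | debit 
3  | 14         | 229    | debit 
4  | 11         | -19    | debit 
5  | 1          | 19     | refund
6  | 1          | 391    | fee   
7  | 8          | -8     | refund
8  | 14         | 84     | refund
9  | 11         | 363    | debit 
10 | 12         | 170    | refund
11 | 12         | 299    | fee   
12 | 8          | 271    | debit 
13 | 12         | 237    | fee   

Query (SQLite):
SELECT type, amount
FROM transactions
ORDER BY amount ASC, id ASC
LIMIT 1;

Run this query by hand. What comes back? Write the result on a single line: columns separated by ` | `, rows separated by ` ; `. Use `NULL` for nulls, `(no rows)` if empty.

debit | -36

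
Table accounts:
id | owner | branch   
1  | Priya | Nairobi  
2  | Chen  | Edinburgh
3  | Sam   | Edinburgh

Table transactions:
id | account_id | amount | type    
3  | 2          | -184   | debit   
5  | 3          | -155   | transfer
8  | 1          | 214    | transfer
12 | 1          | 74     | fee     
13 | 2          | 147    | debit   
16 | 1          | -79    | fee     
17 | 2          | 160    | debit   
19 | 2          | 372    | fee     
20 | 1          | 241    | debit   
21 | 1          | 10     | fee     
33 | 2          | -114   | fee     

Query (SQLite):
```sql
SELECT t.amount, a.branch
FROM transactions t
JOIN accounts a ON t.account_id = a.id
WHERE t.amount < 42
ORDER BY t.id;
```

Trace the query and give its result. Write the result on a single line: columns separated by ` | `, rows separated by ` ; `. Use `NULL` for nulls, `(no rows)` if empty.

-184 | Edinburgh ; -155 | Edinburgh ; -79 | Nairobi ; 10 | Nairobi ; -114 | Edinburgh

Each transactions row matches the accounts row where account_id = accounts.id.
Then keep rows with t.amount < 42.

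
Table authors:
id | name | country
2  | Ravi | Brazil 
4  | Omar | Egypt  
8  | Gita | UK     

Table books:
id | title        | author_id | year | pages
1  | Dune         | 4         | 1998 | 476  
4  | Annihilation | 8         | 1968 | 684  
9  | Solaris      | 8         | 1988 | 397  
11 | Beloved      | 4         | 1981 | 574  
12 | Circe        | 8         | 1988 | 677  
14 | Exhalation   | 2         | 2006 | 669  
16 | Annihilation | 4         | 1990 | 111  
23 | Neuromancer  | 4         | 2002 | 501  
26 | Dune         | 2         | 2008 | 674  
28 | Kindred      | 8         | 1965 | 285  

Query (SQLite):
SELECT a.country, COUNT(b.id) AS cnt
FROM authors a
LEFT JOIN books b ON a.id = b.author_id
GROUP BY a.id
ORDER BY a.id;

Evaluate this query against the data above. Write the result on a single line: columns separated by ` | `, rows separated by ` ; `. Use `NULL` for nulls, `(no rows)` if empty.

Brazil | 2 ; Egypt | 4 ; UK | 4

LEFT JOIN keeps every authors row; unmatched ones get NULL for books columns.
Group by authors.id and compute COUNT(b.id). COUNT(col) of an all-NULL group is 0.
  2: ids {14, 26} → COUNT(b.id)=2
  4: ids {1, 11, 16, 23} → COUNT(b.id)=4
  8: ids {4, 9, 12, 28} → COUNT(b.id)=4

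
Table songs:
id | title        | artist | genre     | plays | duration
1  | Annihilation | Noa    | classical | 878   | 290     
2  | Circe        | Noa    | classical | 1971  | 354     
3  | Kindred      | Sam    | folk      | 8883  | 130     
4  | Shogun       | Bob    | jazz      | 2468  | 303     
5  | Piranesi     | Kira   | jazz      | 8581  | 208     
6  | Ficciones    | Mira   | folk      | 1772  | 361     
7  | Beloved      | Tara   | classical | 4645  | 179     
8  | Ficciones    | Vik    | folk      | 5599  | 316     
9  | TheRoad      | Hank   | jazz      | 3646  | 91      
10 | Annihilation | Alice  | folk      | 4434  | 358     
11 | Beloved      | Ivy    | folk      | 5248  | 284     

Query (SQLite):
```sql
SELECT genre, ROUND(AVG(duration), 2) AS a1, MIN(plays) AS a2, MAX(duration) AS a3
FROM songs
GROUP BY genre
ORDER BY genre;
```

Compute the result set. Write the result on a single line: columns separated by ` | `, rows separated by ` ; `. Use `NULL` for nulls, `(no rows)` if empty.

classical | 274.33 | 878 | 354 ; folk | 289.8 | 1772 | 361 ; jazz | 200.67 | 2468 | 303

Group songs by genre.
Per group compute: ROUND(AVG(duration), 2), MIN(plays), MAX(duration).
  classical: ids {1, 2, 7} → ROUND(AVG(duration), 2)=274.33, MIN(plays)=878, MAX(duration)=354
  folk: ids {3, 6, 8, 10, 11} → ROUND(AVG(duration), 2)=289.8, MIN(plays)=1772, MAX(duration)=361
  jazz: ids {4, 5, 9} → ROUND(AVG(duration), 2)=200.67, MIN(plays)=2468, MAX(duration)=303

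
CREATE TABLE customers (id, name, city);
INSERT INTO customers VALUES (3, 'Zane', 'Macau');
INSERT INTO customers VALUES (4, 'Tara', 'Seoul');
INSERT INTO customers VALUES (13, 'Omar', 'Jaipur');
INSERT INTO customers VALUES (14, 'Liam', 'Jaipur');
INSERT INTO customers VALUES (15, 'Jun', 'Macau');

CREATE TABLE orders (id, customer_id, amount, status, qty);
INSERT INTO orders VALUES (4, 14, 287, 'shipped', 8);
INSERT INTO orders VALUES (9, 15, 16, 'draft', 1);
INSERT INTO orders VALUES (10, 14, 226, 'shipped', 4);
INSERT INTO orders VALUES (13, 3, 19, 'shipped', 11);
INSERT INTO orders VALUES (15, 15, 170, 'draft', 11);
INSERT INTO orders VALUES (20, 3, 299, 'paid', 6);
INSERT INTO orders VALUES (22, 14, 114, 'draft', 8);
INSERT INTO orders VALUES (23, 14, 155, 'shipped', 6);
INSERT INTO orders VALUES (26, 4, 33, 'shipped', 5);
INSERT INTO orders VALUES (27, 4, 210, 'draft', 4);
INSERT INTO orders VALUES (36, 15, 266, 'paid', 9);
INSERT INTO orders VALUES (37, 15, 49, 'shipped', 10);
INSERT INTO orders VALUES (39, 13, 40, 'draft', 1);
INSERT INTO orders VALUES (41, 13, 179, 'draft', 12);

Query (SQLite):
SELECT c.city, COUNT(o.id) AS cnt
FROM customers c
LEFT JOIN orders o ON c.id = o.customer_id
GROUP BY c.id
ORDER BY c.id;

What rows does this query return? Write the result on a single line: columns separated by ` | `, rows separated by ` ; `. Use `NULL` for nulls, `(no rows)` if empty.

Macau | 2 ; Seoul | 2 ; Jaipur | 2 ; Jaipur | 4 ; Macau | 4

LEFT JOIN keeps every customers row; unmatched ones get NULL for orders columns.
Group by customers.id and compute COUNT(o.id). COUNT(col) of an all-NULL group is 0.
  3: ids {13, 20} → COUNT(o.id)=2
  4: ids {26, 27} → COUNT(o.id)=2
  13: ids {39, 41} → COUNT(o.id)=2
  14: ids {4, 10, 22, 23} → COUNT(o.id)=4
  15: ids {9, 15, 36, 37} → COUNT(o.id)=4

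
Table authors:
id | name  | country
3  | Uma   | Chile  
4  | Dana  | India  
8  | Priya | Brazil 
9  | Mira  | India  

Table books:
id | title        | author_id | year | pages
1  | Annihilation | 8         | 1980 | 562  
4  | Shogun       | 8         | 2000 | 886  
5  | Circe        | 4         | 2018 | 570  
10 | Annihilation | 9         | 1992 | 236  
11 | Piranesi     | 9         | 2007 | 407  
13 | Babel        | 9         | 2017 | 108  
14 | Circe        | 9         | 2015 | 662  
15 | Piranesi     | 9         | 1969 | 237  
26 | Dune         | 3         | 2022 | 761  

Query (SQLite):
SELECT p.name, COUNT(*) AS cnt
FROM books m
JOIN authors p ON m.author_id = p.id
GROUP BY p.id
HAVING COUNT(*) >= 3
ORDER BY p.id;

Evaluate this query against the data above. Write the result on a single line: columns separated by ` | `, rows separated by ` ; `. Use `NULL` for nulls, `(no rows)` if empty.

Mira | 5

Join each books row to its authors via author_id.
Group joined rows by authors.id; compute COUNT(*) per group.
HAVING: keep groups with count ≥ 3.
  3: ids {26} → COUNT(*)=1
  4: ids {5} → COUNT(*)=1
  8: ids {1, 4} → COUNT(*)=2
  9: ids {10, 11, 13, 14, 15} → COUNT(*)=5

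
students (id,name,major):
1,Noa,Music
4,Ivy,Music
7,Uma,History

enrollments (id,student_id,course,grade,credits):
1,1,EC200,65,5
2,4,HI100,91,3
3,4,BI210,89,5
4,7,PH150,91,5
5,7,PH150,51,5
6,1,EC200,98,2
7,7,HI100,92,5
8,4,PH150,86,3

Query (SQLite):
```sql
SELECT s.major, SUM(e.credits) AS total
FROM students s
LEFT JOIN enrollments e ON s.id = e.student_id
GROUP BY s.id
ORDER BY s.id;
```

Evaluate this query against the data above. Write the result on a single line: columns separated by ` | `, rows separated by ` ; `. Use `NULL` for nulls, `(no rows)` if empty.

LEFT JOIN keeps every students row; unmatched ones get NULL for enrollments columns.
Group by students.id and compute SUM(e.credits). SUM over an all-NULL group is NULL.
  1: ids {1, 6} → SUM(e.credits)=7
  4: ids {2, 3, 8} → SUM(e.credits)=11
  7: ids {4, 5, 7} → SUM(e.credits)=15

Music | 7 ; Music | 11 ; History | 15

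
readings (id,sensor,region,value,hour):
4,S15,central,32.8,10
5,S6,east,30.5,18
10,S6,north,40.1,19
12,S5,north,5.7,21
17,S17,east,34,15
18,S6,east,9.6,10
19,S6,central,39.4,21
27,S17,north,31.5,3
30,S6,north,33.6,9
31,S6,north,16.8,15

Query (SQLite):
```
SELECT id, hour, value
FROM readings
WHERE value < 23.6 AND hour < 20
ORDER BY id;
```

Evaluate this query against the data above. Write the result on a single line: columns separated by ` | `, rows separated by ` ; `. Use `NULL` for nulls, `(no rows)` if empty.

18 | 10 | 9.6 ; 31 | 15 | 16.8

value < 23.6: ids {12, 18, 31}
hour < 20: ids {4, 5, 10, 17, 18, 27, 30, 31}
Combine with AND.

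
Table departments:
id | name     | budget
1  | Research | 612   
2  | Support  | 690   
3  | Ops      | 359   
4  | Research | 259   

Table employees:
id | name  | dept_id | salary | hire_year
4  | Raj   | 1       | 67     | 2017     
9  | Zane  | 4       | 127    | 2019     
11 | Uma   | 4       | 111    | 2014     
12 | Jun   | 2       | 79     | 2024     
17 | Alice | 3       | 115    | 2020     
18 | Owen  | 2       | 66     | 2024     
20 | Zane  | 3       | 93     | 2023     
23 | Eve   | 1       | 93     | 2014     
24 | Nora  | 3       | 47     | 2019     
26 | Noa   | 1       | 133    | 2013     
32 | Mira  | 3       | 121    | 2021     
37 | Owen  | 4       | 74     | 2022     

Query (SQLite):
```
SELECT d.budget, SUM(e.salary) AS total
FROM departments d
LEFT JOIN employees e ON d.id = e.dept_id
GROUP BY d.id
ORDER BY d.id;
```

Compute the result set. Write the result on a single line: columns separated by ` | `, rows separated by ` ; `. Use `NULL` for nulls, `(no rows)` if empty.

LEFT JOIN keeps every departments row; unmatched ones get NULL for employees columns.
Group by departments.id and compute SUM(e.salary). SUM over an all-NULL group is NULL.
  1: ids {4, 23, 26} → SUM(e.salary)=293
  2: ids {12, 18} → SUM(e.salary)=145
  3: ids {17, 20, 24, 32} → SUM(e.salary)=376
  4: ids {9, 11, 37} → SUM(e.salary)=312

612 | 293 ; 690 | 145 ; 359 | 376 ; 259 | 312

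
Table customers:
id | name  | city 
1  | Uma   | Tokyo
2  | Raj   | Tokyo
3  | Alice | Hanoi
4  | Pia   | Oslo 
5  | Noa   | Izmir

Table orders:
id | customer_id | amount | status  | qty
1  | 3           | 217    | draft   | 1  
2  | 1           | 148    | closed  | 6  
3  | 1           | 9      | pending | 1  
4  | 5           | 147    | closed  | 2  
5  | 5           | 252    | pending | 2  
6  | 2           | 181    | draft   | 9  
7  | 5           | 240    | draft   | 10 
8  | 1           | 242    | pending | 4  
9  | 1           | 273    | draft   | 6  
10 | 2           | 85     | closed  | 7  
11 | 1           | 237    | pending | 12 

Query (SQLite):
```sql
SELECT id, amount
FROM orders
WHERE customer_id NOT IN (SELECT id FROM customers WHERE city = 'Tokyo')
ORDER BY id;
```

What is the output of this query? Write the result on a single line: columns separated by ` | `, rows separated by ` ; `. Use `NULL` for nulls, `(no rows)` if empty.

Inner query: customers.id where city = 'Tokyo'.
Outer: keep orders rows whose customer_id is not in that set.
Inner query → {1, 2}

1 | 217 ; 4 | 147 ; 5 | 252 ; 7 | 240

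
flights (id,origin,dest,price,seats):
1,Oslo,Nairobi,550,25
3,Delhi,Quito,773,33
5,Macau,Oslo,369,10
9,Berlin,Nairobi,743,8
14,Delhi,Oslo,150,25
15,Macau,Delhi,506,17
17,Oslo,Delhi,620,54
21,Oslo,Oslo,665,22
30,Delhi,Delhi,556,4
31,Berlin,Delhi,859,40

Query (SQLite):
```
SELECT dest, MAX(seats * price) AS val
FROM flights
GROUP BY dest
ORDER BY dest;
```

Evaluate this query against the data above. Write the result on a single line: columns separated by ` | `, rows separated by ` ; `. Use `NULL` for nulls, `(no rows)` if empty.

Delhi | 34360 ; Nairobi | 13750 ; Oslo | 14630 ; Quito | 25509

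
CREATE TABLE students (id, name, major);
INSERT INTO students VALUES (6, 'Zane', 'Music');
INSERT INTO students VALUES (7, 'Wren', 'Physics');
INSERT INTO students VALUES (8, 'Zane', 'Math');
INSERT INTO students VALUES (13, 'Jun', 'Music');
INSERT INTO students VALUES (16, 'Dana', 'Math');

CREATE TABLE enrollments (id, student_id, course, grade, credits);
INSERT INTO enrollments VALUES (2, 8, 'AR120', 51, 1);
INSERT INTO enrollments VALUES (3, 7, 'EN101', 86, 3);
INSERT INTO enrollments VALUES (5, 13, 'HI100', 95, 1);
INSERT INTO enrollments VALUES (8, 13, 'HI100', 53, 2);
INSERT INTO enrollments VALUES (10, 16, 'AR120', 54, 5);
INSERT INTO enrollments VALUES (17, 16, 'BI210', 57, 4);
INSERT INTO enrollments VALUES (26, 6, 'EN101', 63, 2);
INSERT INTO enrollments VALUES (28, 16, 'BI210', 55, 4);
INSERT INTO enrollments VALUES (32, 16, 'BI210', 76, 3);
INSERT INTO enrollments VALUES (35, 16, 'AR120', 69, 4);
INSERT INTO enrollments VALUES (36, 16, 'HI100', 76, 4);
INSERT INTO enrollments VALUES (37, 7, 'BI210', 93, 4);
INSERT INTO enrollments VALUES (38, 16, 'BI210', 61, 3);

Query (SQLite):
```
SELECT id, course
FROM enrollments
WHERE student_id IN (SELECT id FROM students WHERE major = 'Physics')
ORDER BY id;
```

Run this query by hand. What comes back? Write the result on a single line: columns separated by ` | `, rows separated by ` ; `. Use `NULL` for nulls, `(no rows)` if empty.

3 | EN101 ; 37 | BI210

Inner query: students.id where major = 'Physics'.
Outer: keep enrollments rows whose student_id is in that set.
Inner query → {7}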